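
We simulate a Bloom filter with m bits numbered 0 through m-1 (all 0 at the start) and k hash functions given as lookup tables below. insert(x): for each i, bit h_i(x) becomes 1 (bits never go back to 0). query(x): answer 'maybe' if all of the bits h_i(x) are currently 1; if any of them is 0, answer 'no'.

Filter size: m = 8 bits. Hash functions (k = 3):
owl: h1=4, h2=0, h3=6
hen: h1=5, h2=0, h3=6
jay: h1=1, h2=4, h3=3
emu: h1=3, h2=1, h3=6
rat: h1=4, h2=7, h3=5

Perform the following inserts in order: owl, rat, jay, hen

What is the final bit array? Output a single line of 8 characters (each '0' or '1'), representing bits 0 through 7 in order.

Start: bits=00000000
After insert 'owl': sets bits 0 4 6 -> bits=10001010
After insert 'rat': sets bits 4 5 7 -> bits=10001111
After insert 'jay': sets bits 1 3 4 -> bits=11011111
After insert 'hen': sets bits 0 5 6 -> bits=11011111

Answer: 11011111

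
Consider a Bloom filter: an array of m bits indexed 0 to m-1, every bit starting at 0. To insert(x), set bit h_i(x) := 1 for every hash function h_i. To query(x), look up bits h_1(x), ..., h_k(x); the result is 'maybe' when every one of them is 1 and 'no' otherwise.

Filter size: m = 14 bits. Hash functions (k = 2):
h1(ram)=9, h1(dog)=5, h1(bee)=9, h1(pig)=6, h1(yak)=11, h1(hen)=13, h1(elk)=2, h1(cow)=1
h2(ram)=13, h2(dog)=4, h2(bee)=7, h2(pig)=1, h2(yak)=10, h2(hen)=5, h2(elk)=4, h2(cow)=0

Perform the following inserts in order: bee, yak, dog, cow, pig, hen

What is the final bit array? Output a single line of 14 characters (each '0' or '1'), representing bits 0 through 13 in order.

Start: bits=00000000000000
After insert 'bee': sets bits 7 9 -> bits=00000001010000
After insert 'yak': sets bits 10 11 -> bits=00000001011100
After insert 'dog': sets bits 4 5 -> bits=00001101011100
After insert 'cow': sets bits 0 1 -> bits=11001101011100
After insert 'pig': sets bits 1 6 -> bits=11001111011100
After insert 'hen': sets bits 5 13 -> bits=11001111011101

Answer: 11001111011101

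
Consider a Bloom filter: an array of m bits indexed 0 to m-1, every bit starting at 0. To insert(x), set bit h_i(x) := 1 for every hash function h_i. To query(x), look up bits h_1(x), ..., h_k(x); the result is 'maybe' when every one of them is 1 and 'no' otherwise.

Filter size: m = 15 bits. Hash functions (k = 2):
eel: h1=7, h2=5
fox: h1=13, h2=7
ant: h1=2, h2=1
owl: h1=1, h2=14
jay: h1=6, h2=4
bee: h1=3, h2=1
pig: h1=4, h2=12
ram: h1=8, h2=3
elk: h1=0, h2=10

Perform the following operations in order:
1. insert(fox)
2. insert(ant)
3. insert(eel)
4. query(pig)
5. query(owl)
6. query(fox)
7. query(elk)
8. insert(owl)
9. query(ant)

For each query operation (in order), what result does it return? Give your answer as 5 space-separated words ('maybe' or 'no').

Answer: no no maybe no maybe

Derivation:
Start: bits=000000000000000
Op 1: insert fox -> sets bits 7 13 -> bits=000000010000010
Op 2: insert ant -> sets bits 1 2 -> bits=011000010000010
Op 3: insert eel -> sets bits 5 7 -> bits=011001010000010
Op 4: query pig -> checks bit4=0, bit12=0 (has a 0) -> no
Op 5: query owl -> checks bit1=1, bit14=0 (has a 0) -> no
Op 6: query fox -> checks bit7=1, bit13=1 (all 1) -> maybe
Op 7: query elk -> checks bit0=0, bit10=0 (has a 0) -> no
Op 8: insert owl -> sets bits 1 14 -> bits=011001010000011
Op 9: query ant -> checks bit1=1, bit2=1 (all 1) -> maybe
Query results in order: no no maybe no maybe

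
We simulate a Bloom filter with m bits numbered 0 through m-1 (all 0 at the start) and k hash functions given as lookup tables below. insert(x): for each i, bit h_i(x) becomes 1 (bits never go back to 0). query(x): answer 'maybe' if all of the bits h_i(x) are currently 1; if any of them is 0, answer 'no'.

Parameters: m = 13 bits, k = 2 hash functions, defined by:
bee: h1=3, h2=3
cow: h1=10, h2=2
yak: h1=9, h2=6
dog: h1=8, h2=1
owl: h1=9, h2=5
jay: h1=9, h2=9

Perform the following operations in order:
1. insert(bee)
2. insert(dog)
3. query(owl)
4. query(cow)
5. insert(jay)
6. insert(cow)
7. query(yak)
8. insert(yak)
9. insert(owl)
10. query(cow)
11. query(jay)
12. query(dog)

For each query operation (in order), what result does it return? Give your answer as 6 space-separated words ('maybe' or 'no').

Answer: no no no maybe maybe maybe

Derivation:
Start: bits=0000000000000
Op 1: insert bee -> sets bits 3 -> bits=0001000000000
Op 2: insert dog -> sets bits 1 8 -> bits=0101000010000
Op 3: query owl -> checks bit5=0, bit9=0 (has a 0) -> no
Op 4: query cow -> checks bit2=0, bit10=0 (has a 0) -> no
Op 5: insert jay -> sets bits 9 -> bits=0101000011000
Op 6: insert cow -> sets bits 2 10 -> bits=0111000011100
Op 7: query yak -> checks bit6=0, bit9=1 (has a 0) -> no
Op 8: insert yak -> sets bits 6 9 -> bits=0111001011100
Op 9: insert owl -> sets bits 5 9 -> bits=0111011011100
Op 10: query cow -> checks bit2=1, bit10=1 (all 1) -> maybe
Op 11: query jay -> checks bit9=1 (all 1) -> maybe
Op 12: query dog -> checks bit1=1, bit8=1 (all 1) -> maybe
Query results in order: no no no maybe maybe maybe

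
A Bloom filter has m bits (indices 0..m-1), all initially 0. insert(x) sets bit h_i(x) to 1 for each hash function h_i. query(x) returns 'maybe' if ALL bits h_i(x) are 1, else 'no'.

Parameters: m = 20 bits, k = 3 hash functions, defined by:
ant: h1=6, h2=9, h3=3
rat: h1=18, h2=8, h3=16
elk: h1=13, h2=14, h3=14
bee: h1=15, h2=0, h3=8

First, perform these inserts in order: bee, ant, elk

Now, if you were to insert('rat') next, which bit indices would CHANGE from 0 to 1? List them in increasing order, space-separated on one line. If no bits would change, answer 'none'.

Answer: 16 18

Derivation:
Start: bits=00000000000000000000
After insert 'bee': sets bits 0 8 15 -> bits=10000000100000010000
After insert 'ant': sets bits 3 6 9 -> bits=10010010110000010000
After insert 'elk': sets bits 13 14 -> bits=10010010110001110000
insert 'rat' would touch bits 8 16 18; currently bit8=1, bit16=0, bit18=0
Bits that are 0 among those (would change 0->1): 16 18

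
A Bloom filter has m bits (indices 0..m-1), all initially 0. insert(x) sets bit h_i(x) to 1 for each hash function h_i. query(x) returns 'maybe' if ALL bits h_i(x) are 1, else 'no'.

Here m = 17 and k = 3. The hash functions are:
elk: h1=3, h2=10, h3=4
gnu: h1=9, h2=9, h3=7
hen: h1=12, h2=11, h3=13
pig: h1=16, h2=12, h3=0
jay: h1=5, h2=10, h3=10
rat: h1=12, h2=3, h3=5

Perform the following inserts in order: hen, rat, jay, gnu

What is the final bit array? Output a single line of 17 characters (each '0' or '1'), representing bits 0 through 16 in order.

Start: bits=00000000000000000
After insert 'hen': sets bits 11 12 13 -> bits=00000000000111000
After insert 'rat': sets bits 3 5 12 -> bits=00010100000111000
After insert 'jay': sets bits 5 10 -> bits=00010100001111000
After insert 'gnu': sets bits 7 9 -> bits=00010101011111000

Answer: 00010101011111000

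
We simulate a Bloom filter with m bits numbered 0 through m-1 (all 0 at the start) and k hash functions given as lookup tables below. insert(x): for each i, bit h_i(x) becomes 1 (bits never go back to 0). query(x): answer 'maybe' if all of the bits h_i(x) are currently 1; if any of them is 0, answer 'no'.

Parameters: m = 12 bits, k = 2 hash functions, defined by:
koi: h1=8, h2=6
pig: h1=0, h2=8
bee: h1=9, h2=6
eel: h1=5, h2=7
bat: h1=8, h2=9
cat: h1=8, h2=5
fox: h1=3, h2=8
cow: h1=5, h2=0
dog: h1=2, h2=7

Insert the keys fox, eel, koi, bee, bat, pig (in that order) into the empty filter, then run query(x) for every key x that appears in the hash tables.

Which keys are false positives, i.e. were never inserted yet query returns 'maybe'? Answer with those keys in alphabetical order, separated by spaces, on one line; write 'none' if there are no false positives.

Answer: cat cow

Derivation:
Start: bits=000000000000
After insert 'fox': sets bits 3 8 -> bits=000100001000
After insert 'eel': sets bits 5 7 -> bits=000101011000
After insert 'koi': sets bits 6 8 -> bits=000101111000
After insert 'bee': sets bits 6 9 -> bits=000101111100
After insert 'bat': sets bits 8 9 -> bits=000101111100
After insert 'pig': sets bits 0 8 -> bits=100101111100
Not inserted: cat cow dog — query each against bits=100101111100:
query cat: checks bit5=1, bit8=1 (all 1) -> maybe => FALSE POSITIVE
query cow: checks bit0=1, bit5=1 (all 1) -> maybe => FALSE POSITIVE
query dog: checks bit2=0, bit7=1 (has a 0) -> no => not a false positive
False positives (alphabetical): cat cow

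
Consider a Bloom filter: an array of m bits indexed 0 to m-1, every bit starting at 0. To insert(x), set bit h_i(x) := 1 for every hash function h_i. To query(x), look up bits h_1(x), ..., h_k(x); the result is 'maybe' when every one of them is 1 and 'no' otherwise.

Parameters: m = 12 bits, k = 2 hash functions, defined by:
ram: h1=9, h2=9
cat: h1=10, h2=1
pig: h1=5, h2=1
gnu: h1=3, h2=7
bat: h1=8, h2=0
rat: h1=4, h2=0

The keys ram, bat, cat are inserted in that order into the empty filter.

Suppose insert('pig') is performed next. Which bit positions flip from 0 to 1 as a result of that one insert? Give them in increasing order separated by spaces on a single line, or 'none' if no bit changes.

Start: bits=000000000000
After insert 'ram': sets bits 9 -> bits=000000000100
After insert 'bat': sets bits 0 8 -> bits=100000001100
After insert 'cat': sets bits 1 10 -> bits=110000001110
insert 'pig' would touch bits 1 5; currently bit1=1, bit5=0
Bits that are 0 among those (would change 0->1): 5

Answer: 5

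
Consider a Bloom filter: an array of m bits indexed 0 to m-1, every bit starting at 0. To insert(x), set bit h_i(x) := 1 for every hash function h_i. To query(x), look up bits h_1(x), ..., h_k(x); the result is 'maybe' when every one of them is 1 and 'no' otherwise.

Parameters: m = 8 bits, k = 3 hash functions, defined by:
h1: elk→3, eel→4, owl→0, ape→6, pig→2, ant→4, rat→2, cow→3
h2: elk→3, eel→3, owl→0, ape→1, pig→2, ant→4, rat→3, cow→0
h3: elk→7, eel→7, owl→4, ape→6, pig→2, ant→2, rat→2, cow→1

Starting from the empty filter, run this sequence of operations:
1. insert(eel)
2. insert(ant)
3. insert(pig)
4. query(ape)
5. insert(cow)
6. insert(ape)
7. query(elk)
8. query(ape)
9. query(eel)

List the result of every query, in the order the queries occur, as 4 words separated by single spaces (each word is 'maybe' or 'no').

Start: bits=00000000
Op 1: insert eel -> sets bits 3 4 7 -> bits=00011001
Op 2: insert ant -> sets bits 2 4 -> bits=00111001
Op 3: insert pig -> sets bits 2 -> bits=00111001
Op 4: query ape -> checks bit1=0, bit6=0 (has a 0) -> no
Op 5: insert cow -> sets bits 0 1 3 -> bits=11111001
Op 6: insert ape -> sets bits 1 6 -> bits=11111011
Op 7: query elk -> checks bit3=1, bit7=1 (all 1) -> maybe
Op 8: query ape -> checks bit1=1, bit6=1 (all 1) -> maybe
Op 9: query eel -> checks bit3=1, bit4=1, bit7=1 (all 1) -> maybe
Query results in order: no maybe maybe maybe

Answer: no maybe maybe maybe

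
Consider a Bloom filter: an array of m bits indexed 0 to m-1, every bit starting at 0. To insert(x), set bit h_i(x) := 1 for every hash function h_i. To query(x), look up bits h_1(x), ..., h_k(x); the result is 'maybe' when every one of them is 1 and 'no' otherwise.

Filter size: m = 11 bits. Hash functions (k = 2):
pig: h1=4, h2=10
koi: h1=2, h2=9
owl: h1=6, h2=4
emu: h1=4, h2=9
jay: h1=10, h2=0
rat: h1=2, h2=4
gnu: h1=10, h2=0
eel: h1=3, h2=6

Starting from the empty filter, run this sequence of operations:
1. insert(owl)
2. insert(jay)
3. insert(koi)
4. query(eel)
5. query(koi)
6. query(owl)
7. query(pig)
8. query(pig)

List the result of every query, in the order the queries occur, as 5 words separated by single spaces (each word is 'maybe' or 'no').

Start: bits=00000000000
Op 1: insert owl -> sets bits 4 6 -> bits=00001010000
Op 2: insert jay -> sets bits 0 10 -> bits=10001010001
Op 3: insert koi -> sets bits 2 9 -> bits=10101010011
Op 4: query eel -> checks bit3=0, bit6=1 (has a 0) -> no
Op 5: query koi -> checks bit2=1, bit9=1 (all 1) -> maybe
Op 6: query owl -> checks bit4=1, bit6=1 (all 1) -> maybe
Op 7: query pig -> checks bit4=1, bit10=1 (all 1) -> maybe
Op 8: query pig -> checks bit4=1, bit10=1 (all 1) -> maybe
Query results in order: no maybe maybe maybe maybe

Answer: no maybe maybe maybe maybe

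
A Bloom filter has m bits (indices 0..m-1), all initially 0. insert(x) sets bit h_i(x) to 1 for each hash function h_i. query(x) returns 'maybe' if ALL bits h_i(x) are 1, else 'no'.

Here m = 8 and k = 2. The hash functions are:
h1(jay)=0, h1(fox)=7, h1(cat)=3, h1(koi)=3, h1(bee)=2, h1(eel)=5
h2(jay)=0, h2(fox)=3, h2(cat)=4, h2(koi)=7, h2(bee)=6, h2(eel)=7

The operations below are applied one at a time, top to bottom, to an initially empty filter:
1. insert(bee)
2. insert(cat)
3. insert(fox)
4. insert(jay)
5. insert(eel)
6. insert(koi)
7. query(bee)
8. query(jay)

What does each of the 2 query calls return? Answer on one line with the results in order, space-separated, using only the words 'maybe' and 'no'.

Start: bits=00000000
Op 1: insert bee -> sets bits 2 6 -> bits=00100010
Op 2: insert cat -> sets bits 3 4 -> bits=00111010
Op 3: insert fox -> sets bits 3 7 -> bits=00111011
Op 4: insert jay -> sets bits 0 -> bits=10111011
Op 5: insert eel -> sets bits 5 7 -> bits=10111111
Op 6: insert koi -> sets bits 3 7 -> bits=10111111
Op 7: query bee -> checks bit2=1, bit6=1 (all 1) -> maybe
Op 8: query jay -> checks bit0=1 (all 1) -> maybe
Query results in order: maybe maybe

Answer: maybe maybe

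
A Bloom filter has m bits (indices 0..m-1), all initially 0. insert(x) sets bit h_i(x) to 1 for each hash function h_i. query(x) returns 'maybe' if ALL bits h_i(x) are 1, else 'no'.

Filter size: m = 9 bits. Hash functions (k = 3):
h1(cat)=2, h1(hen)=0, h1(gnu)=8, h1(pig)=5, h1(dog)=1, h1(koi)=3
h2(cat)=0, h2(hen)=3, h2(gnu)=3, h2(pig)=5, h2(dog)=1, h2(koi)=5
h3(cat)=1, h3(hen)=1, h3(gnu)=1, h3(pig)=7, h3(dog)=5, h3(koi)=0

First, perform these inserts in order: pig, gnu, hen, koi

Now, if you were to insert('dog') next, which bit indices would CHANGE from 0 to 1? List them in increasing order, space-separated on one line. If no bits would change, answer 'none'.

Answer: none

Derivation:
Start: bits=000000000
After insert 'pig': sets bits 5 7 -> bits=000001010
After insert 'gnu': sets bits 1 3 8 -> bits=010101011
After insert 'hen': sets bits 0 1 3 -> bits=110101011
After insert 'koi': sets bits 0 3 5 -> bits=110101011
insert 'dog' would touch bits 1 5; currently bit1=1, bit5=1
Bits that are 0 among those (would change 0->1): none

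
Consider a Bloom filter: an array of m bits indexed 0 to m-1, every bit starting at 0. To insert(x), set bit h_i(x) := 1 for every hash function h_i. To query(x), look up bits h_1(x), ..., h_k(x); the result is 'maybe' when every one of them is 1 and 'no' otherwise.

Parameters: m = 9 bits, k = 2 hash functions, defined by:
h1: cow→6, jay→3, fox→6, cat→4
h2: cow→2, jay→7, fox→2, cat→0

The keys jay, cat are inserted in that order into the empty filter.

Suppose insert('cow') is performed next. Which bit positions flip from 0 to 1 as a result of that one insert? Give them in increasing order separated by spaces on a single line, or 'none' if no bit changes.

Start: bits=000000000
After insert 'jay': sets bits 3 7 -> bits=000100010
After insert 'cat': sets bits 0 4 -> bits=100110010
insert 'cow' would touch bits 2 6; currently bit2=0, bit6=0
Bits that are 0 among those (would change 0->1): 2 6

Answer: 2 6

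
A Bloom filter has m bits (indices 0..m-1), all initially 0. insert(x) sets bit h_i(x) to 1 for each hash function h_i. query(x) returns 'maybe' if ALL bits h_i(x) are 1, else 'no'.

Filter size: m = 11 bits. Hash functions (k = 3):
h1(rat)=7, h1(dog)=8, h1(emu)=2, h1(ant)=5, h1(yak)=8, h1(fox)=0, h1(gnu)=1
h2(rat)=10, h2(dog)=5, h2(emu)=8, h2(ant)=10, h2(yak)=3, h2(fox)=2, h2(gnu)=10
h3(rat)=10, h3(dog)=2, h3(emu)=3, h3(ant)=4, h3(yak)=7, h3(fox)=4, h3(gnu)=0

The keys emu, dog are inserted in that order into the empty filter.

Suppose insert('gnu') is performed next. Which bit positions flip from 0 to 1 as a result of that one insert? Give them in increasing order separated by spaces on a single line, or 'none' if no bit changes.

Answer: 0 1 10

Derivation:
Start: bits=00000000000
After insert 'emu': sets bits 2 3 8 -> bits=00110000100
After insert 'dog': sets bits 2 5 8 -> bits=00110100100
insert 'gnu' would touch bits 0 1 10; currently bit0=0, bit1=0, bit10=0
Bits that are 0 among those (would change 0->1): 0 1 10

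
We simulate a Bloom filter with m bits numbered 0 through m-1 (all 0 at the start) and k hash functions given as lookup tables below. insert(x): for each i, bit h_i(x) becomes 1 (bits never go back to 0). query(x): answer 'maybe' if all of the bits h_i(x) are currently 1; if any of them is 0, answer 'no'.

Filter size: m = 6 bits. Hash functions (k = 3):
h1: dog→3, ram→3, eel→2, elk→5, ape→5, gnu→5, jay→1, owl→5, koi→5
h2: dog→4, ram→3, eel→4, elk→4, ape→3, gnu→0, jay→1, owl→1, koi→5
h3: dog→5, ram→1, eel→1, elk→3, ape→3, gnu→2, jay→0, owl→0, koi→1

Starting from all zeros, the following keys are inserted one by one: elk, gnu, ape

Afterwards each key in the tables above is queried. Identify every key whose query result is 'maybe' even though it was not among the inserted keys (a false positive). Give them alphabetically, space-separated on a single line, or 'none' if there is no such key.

Answer: dog

Derivation:
Start: bits=000000
After insert 'elk': sets bits 3 4 5 -> bits=000111
After insert 'gnu': sets bits 0 2 5 -> bits=101111
After insert 'ape': sets bits 3 5 -> bits=101111
Not inserted: dog eel jay koi owl ram — query each against bits=101111:
query dog: checks bit3=1, bit4=1, bit5=1 (all 1) -> maybe => FALSE POSITIVE
query eel: checks bit1=0, bit2=1, bit4=1 (has a 0) -> no => not a false positive
query jay: checks bit0=1, bit1=0 (has a 0) -> no => not a false positive
query koi: checks bit1=0, bit5=1 (has a 0) -> no => not a false positive
query owl: checks bit0=1, bit1=0, bit5=1 (has a 0) -> no => not a false positive
query ram: checks bit1=0, bit3=1 (has a 0) -> no => not a false positive
False positives (alphabetical): dog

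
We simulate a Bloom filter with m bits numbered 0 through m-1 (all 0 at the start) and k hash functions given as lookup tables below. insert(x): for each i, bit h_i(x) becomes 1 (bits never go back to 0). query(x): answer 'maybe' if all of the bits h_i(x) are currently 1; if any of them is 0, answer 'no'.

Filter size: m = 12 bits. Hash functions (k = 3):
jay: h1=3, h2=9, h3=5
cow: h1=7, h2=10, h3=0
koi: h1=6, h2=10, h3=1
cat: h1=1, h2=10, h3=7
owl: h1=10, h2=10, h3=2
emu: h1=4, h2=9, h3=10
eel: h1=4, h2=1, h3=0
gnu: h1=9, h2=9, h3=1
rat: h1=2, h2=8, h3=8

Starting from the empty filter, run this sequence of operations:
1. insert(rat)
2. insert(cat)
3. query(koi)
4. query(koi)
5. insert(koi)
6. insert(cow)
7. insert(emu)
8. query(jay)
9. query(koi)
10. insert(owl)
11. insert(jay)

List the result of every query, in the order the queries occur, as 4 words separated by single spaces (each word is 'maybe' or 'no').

Start: bits=000000000000
Op 1: insert rat -> sets bits 2 8 -> bits=001000001000
Op 2: insert cat -> sets bits 1 7 10 -> bits=011000011010
Op 3: query koi -> checks bit1=1, bit6=0, bit10=1 (has a 0) -> no
Op 4: query koi -> checks bit1=1, bit6=0, bit10=1 (has a 0) -> no
Op 5: insert koi -> sets bits 1 6 10 -> bits=011000111010
Op 6: insert cow -> sets bits 0 7 10 -> bits=111000111010
Op 7: insert emu -> sets bits 4 9 10 -> bits=111010111110
Op 8: query jay -> checks bit3=0, bit5=0, bit9=1 (has a 0) -> no
Op 9: query koi -> checks bit1=1, bit6=1, bit10=1 (all 1) -> maybe
Op 10: insert owl -> sets bits 2 10 -> bits=111010111110
Op 11: insert jay -> sets bits 3 5 9 -> bits=111111111110
Query results in order: no no no maybe

Answer: no no no maybe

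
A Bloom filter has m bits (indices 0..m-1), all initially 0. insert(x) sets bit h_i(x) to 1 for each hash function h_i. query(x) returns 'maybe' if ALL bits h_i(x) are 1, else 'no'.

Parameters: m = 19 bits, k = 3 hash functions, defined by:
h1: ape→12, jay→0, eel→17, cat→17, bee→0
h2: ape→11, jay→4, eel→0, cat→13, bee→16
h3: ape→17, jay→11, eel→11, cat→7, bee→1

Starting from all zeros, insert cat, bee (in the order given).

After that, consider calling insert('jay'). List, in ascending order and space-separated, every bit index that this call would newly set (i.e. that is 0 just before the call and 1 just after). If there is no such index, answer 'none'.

Start: bits=0000000000000000000
After insert 'cat': sets bits 7 13 17 -> bits=0000000100000100010
After insert 'bee': sets bits 0 1 16 -> bits=1100000100000100110
insert 'jay' would touch bits 0 4 11; currently bit0=1, bit4=0, bit11=0
Bits that are 0 among those (would change 0->1): 4 11

Answer: 4 11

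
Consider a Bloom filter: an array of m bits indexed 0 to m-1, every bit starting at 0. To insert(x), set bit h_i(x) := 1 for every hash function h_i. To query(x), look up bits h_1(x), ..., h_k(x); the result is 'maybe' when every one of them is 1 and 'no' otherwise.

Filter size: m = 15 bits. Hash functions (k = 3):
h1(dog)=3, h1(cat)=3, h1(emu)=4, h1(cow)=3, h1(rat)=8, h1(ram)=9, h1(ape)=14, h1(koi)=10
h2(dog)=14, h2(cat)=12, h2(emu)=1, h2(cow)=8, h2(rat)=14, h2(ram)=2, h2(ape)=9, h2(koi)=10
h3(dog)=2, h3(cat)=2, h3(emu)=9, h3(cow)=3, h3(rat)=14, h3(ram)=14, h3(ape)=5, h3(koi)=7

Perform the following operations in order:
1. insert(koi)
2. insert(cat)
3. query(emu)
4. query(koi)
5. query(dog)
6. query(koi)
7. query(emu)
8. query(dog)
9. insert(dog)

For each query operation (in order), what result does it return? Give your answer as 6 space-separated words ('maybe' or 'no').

Answer: no maybe no maybe no no

Derivation:
Start: bits=000000000000000
Op 1: insert koi -> sets bits 7 10 -> bits=000000010010000
Op 2: insert cat -> sets bits 2 3 12 -> bits=001100010010100
Op 3: query emu -> checks bit1=0, bit4=0, bit9=0 (has a 0) -> no
Op 4: query koi -> checks bit7=1, bit10=1 (all 1) -> maybe
Op 5: query dog -> checks bit2=1, bit3=1, bit14=0 (has a 0) -> no
Op 6: query koi -> checks bit7=1, bit10=1 (all 1) -> maybe
Op 7: query emu -> checks bit1=0, bit4=0, bit9=0 (has a 0) -> no
Op 8: query dog -> checks bit2=1, bit3=1, bit14=0 (has a 0) -> no
Op 9: insert dog -> sets bits 2 3 14 -> bits=001100010010101
Query results in order: no maybe no maybe no no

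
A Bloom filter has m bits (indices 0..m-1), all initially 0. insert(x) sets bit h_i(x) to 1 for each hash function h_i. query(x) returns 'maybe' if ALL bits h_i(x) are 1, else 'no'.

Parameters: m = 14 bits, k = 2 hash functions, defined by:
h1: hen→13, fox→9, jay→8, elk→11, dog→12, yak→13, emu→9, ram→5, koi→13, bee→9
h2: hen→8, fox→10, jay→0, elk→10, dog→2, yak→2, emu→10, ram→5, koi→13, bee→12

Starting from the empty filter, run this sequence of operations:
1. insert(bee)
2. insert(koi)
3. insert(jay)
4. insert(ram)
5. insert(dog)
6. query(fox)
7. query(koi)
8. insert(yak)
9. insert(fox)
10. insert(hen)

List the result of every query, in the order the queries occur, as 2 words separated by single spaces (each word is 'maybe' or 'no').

Start: bits=00000000000000
Op 1: insert bee -> sets bits 9 12 -> bits=00000000010010
Op 2: insert koi -> sets bits 13 -> bits=00000000010011
Op 3: insert jay -> sets bits 0 8 -> bits=10000000110011
Op 4: insert ram -> sets bits 5 -> bits=10000100110011
Op 5: insert dog -> sets bits 2 12 -> bits=10100100110011
Op 6: query fox -> checks bit9=1, bit10=0 (has a 0) -> no
Op 7: query koi -> checks bit13=1 (all 1) -> maybe
Op 8: insert yak -> sets bits 2 13 -> bits=10100100110011
Op 9: insert fox -> sets bits 9 10 -> bits=10100100111011
Op 10: insert hen -> sets bits 8 13 -> bits=10100100111011
Query results in order: no maybe

Answer: no maybe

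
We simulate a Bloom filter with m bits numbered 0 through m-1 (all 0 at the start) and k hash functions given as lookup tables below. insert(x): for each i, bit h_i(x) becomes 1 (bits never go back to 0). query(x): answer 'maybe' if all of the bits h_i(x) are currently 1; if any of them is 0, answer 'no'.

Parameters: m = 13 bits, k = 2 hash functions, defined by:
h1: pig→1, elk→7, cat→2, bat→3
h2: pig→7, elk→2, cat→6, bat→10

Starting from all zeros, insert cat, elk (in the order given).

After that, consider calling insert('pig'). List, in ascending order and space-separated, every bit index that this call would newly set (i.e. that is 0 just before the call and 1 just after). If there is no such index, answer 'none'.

Answer: 1

Derivation:
Start: bits=0000000000000
After insert 'cat': sets bits 2 6 -> bits=0010001000000
After insert 'elk': sets bits 2 7 -> bits=0010001100000
insert 'pig' would touch bits 1 7; currently bit1=0, bit7=1
Bits that are 0 among those (would change 0->1): 1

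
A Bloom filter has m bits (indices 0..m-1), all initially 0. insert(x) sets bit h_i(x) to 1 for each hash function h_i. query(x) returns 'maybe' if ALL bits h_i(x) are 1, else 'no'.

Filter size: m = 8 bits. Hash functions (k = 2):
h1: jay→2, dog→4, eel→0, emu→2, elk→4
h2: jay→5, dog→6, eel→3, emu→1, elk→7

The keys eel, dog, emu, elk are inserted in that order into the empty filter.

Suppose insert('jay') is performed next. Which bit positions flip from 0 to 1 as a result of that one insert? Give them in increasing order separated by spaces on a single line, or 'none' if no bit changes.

Start: bits=00000000
After insert 'eel': sets bits 0 3 -> bits=10010000
After insert 'dog': sets bits 4 6 -> bits=10011010
After insert 'emu': sets bits 1 2 -> bits=11111010
After insert 'elk': sets bits 4 7 -> bits=11111011
insert 'jay' would touch bits 2 5; currently bit2=1, bit5=0
Bits that are 0 among those (would change 0->1): 5

Answer: 5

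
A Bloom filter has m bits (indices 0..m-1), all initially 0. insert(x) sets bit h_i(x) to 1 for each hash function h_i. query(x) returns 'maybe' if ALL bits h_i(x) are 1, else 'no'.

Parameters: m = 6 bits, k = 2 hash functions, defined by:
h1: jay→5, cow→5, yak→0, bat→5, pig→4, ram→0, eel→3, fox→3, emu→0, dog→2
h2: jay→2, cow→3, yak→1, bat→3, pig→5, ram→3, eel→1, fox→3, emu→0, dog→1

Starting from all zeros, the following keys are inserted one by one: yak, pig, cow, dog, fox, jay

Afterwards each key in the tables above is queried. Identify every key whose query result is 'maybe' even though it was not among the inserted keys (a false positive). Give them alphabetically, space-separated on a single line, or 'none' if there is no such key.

Answer: bat eel emu ram

Derivation:
Start: bits=000000
After insert 'yak': sets bits 0 1 -> bits=110000
After insert 'pig': sets bits 4 5 -> bits=110011
After insert 'cow': sets bits 3 5 -> bits=110111
After insert 'dog': sets bits 1 2 -> bits=111111
After insert 'fox': sets bits 3 -> bits=111111
After insert 'jay': sets bits 2 5 -> bits=111111
Not inserted: bat eel emu ram — query each against bits=111111:
query bat: checks bit3=1, bit5=1 (all 1) -> maybe => FALSE POSITIVE
query eel: checks bit1=1, bit3=1 (all 1) -> maybe => FALSE POSITIVE
query emu: checks bit0=1 (all 1) -> maybe => FALSE POSITIVE
query ram: checks bit0=1, bit3=1 (all 1) -> maybe => FALSE POSITIVE
False positives (alphabetical): bat eel emu ram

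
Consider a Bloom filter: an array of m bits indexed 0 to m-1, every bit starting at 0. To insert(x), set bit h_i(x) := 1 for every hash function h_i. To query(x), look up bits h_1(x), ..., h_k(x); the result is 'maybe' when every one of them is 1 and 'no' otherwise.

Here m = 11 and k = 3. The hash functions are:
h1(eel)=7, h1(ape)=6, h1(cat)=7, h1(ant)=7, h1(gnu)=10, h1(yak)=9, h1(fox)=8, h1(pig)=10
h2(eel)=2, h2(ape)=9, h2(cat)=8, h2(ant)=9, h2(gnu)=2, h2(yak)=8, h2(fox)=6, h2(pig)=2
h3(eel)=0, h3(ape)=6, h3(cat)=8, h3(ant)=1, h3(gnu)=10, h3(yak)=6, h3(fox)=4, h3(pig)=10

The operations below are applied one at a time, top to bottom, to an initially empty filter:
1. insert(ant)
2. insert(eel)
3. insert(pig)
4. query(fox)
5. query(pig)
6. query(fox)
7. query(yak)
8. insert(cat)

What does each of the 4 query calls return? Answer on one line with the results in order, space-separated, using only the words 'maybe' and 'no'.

Start: bits=00000000000
Op 1: insert ant -> sets bits 1 7 9 -> bits=01000001010
Op 2: insert eel -> sets bits 0 2 7 -> bits=11100001010
Op 3: insert pig -> sets bits 2 10 -> bits=11100001011
Op 4: query fox -> checks bit4=0, bit6=0, bit8=0 (has a 0) -> no
Op 5: query pig -> checks bit2=1, bit10=1 (all 1) -> maybe
Op 6: query fox -> checks bit4=0, bit6=0, bit8=0 (has a 0) -> no
Op 7: query yak -> checks bit6=0, bit8=0, bit9=1 (has a 0) -> no
Op 8: insert cat -> sets bits 7 8 -> bits=11100001111
Query results in order: no maybe no no

Answer: no maybe no no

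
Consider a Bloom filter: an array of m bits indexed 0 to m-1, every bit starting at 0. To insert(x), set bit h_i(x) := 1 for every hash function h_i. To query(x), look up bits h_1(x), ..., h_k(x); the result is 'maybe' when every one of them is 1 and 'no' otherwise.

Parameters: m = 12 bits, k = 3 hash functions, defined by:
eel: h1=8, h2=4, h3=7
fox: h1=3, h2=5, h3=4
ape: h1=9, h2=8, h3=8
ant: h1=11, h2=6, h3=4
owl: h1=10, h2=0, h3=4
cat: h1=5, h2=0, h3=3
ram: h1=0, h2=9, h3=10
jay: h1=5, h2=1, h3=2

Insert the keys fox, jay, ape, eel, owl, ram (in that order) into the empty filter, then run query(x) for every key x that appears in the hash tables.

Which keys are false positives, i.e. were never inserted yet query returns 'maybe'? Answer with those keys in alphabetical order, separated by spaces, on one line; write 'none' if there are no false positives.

Answer: cat

Derivation:
Start: bits=000000000000
After insert 'fox': sets bits 3 4 5 -> bits=000111000000
After insert 'jay': sets bits 1 2 5 -> bits=011111000000
After insert 'ape': sets bits 8 9 -> bits=011111001100
After insert 'eel': sets bits 4 7 8 -> bits=011111011100
After insert 'owl': sets bits 0 4 10 -> bits=111111011110
After insert 'ram': sets bits 0 9 10 -> bits=111111011110
Not inserted: ant cat — query each against bits=111111011110:
query ant: checks bit4=1, bit6=0, bit11=0 (has a 0) -> no => not a false positive
query cat: checks bit0=1, bit3=1, bit5=1 (all 1) -> maybe => FALSE POSITIVE
False positives (alphabetical): cat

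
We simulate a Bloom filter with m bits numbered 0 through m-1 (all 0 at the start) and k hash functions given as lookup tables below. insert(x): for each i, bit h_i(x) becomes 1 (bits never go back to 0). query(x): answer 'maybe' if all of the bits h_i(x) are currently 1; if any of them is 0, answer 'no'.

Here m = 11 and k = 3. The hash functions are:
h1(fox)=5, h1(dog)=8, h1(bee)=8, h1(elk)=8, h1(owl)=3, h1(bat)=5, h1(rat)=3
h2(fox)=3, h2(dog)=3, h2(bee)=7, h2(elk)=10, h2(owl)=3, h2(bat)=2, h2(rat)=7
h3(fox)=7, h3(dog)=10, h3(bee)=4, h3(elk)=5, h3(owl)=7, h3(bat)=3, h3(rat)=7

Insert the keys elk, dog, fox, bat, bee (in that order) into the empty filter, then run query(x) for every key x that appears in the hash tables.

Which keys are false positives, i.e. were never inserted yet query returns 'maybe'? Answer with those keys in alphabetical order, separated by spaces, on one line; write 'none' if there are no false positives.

Start: bits=00000000000
After insert 'elk': sets bits 5 8 10 -> bits=00000100101
After insert 'dog': sets bits 3 8 10 -> bits=00010100101
After insert 'fox': sets bits 3 5 7 -> bits=00010101101
After insert 'bat': sets bits 2 3 5 -> bits=00110101101
After insert 'bee': sets bits 4 7 8 -> bits=00111101101
Not inserted: owl rat — query each against bits=00111101101:
query owl: checks bit3=1, bit7=1 (all 1) -> maybe => FALSE POSITIVE
query rat: checks bit3=1, bit7=1 (all 1) -> maybe => FALSE POSITIVE
False positives (alphabetical): owl rat

Answer: owl rat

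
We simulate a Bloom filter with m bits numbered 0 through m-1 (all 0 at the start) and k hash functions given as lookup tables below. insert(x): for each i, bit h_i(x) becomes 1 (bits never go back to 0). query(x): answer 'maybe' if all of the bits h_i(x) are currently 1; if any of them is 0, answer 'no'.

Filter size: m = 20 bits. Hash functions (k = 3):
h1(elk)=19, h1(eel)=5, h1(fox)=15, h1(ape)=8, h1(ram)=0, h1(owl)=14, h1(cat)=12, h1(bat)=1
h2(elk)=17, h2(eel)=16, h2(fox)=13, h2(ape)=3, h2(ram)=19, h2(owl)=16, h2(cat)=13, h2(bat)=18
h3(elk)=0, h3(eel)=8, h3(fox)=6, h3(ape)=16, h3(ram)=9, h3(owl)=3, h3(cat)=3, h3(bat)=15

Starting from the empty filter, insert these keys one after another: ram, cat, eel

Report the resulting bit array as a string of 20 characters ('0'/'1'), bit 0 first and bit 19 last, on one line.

Answer: 10010100110011001001

Derivation:
Start: bits=00000000000000000000
After insert 'ram': sets bits 0 9 19 -> bits=10000000010000000001
After insert 'cat': sets bits 3 12 13 -> bits=10010000010011000001
After insert 'eel': sets bits 5 8 16 -> bits=10010100110011001001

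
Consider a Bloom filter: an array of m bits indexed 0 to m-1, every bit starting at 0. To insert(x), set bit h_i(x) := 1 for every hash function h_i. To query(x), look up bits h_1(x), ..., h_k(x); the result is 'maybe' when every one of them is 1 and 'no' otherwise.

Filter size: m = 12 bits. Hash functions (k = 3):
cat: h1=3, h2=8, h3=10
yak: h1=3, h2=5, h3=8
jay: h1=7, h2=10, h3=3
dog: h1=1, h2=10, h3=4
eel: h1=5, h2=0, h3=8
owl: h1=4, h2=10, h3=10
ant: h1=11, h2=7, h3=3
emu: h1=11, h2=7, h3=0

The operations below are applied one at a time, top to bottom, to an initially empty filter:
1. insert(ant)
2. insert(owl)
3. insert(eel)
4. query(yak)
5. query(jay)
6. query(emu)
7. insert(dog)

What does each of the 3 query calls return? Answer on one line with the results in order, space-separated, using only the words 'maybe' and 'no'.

Start: bits=000000000000
Op 1: insert ant -> sets bits 3 7 11 -> bits=000100010001
Op 2: insert owl -> sets bits 4 10 -> bits=000110010011
Op 3: insert eel -> sets bits 0 5 8 -> bits=100111011011
Op 4: query yak -> checks bit3=1, bit5=1, bit8=1 (all 1) -> maybe
Op 5: query jay -> checks bit3=1, bit7=1, bit10=1 (all 1) -> maybe
Op 6: query emu -> checks bit0=1, bit7=1, bit11=1 (all 1) -> maybe
Op 7: insert dog -> sets bits 1 4 10 -> bits=110111011011
Query results in order: maybe maybe maybe

Answer: maybe maybe maybe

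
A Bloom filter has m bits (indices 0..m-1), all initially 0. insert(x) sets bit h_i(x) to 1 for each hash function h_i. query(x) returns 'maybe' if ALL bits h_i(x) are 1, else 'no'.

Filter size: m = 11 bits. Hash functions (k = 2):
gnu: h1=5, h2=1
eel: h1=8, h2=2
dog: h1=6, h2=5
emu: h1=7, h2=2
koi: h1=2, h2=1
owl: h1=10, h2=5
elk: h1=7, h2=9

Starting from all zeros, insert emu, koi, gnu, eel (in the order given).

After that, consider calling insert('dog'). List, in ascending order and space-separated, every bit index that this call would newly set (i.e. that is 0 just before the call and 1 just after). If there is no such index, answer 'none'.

Start: bits=00000000000
After insert 'emu': sets bits 2 7 -> bits=00100001000
After insert 'koi': sets bits 1 2 -> bits=01100001000
After insert 'gnu': sets bits 1 5 -> bits=01100101000
After insert 'eel': sets bits 2 8 -> bits=01100101100
insert 'dog' would touch bits 5 6; currently bit5=1, bit6=0
Bits that are 0 among those (would change 0->1): 6

Answer: 6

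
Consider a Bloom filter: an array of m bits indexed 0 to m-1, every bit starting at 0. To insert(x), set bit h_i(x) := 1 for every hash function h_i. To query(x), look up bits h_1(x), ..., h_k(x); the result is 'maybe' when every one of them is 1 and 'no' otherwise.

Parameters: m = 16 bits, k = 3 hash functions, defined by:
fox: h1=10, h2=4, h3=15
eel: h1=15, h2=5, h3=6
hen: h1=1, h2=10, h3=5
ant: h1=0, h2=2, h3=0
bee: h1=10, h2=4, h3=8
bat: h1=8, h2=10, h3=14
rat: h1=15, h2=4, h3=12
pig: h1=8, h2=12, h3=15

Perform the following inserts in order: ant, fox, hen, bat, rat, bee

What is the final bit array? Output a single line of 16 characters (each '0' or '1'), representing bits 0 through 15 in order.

Answer: 1110110010101011

Derivation:
Start: bits=0000000000000000
After insert 'ant': sets bits 0 2 -> bits=1010000000000000
After insert 'fox': sets bits 4 10 15 -> bits=1010100000100001
After insert 'hen': sets bits 1 5 10 -> bits=1110110000100001
After insert 'bat': sets bits 8 10 14 -> bits=1110110010100011
After insert 'rat': sets bits 4 12 15 -> bits=1110110010101011
After insert 'bee': sets bits 4 8 10 -> bits=1110110010101011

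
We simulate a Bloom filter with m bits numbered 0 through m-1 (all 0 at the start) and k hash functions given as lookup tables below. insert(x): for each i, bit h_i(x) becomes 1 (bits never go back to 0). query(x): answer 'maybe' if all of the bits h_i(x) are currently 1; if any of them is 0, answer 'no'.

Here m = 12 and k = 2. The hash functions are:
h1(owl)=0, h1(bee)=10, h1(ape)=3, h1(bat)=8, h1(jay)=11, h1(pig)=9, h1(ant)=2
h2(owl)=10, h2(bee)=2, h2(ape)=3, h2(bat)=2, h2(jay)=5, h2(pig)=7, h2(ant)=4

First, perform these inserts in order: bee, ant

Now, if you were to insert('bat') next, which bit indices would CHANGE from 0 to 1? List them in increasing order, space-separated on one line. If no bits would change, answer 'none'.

Start: bits=000000000000
After insert 'bee': sets bits 2 10 -> bits=001000000010
After insert 'ant': sets bits 2 4 -> bits=001010000010
insert 'bat' would touch bits 2 8; currently bit2=1, bit8=0
Bits that are 0 among those (would change 0->1): 8

Answer: 8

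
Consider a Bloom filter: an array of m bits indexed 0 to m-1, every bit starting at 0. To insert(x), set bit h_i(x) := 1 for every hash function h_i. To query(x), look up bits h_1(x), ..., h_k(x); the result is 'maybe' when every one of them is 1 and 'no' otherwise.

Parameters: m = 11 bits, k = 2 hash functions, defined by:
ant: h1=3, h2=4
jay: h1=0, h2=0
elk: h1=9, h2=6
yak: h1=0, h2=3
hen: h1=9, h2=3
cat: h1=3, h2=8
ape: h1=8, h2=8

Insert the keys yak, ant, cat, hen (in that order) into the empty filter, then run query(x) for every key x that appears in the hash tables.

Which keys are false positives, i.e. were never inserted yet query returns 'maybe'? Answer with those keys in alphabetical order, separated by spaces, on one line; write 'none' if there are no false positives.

Start: bits=00000000000
After insert 'yak': sets bits 0 3 -> bits=10010000000
After insert 'ant': sets bits 3 4 -> bits=10011000000
After insert 'cat': sets bits 3 8 -> bits=10011000100
After insert 'hen': sets bits 3 9 -> bits=10011000110
Not inserted: ape elk jay — query each against bits=10011000110:
query ape: checks bit8=1 (all 1) -> maybe => FALSE POSITIVE
query elk: checks bit6=0, bit9=1 (has a 0) -> no => not a false positive
query jay: checks bit0=1 (all 1) -> maybe => FALSE POSITIVE
False positives (alphabetical): ape jay

Answer: ape jay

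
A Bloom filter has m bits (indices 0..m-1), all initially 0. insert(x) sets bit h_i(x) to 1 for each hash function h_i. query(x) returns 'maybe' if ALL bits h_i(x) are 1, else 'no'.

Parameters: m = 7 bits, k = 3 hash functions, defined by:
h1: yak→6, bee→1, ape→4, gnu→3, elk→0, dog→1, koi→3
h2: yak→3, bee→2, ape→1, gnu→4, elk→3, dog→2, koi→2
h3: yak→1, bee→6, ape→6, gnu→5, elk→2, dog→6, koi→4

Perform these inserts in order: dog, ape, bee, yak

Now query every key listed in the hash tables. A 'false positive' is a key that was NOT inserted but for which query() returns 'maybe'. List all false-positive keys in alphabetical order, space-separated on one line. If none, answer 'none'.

Start: bits=0000000
After insert 'dog': sets bits 1 2 6 -> bits=0110001
After insert 'ape': sets bits 1 4 6 -> bits=0110101
After insert 'bee': sets bits 1 2 6 -> bits=0110101
After insert 'yak': sets bits 1 3 6 -> bits=0111101
Not inserted: elk gnu koi — query each against bits=0111101:
query elk: checks bit0=0, bit2=1, bit3=1 (has a 0) -> no => not a false positive
query gnu: checks bit3=1, bit4=1, bit5=0 (has a 0) -> no => not a false positive
query koi: checks bit2=1, bit3=1, bit4=1 (all 1) -> maybe => FALSE POSITIVE
False positives (alphabetical): koi

Answer: koi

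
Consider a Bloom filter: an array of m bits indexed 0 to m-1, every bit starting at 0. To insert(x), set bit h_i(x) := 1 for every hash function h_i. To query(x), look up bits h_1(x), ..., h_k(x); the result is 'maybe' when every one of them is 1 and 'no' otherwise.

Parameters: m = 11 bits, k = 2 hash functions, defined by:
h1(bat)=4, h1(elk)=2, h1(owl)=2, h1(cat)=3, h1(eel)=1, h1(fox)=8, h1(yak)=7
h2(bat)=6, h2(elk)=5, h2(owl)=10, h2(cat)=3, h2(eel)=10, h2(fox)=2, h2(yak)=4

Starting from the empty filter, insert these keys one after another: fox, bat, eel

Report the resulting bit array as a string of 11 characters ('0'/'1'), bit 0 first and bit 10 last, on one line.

Start: bits=00000000000
After insert 'fox': sets bits 2 8 -> bits=00100000100
After insert 'bat': sets bits 4 6 -> bits=00101010100
After insert 'eel': sets bits 1 10 -> bits=01101010101

Answer: 01101010101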